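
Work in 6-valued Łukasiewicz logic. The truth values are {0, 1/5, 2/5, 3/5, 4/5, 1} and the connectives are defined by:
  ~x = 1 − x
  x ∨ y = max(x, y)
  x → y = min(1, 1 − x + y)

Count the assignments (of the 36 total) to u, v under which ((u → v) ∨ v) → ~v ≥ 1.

12

value 1: 12 assignments (counts)
value 4/5: 4 assignments
value 3/5: 4 assignments
value 2/5: 5 assignments
value 1/5: 5 assignments
value 0: 6 assignments
So 12 of the 36 assignments meet the threshold.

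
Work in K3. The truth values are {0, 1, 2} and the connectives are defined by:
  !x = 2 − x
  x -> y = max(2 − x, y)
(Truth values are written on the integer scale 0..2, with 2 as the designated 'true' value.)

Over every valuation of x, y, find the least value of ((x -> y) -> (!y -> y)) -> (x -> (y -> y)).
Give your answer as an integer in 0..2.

1

Take x = 1, y = 1:
x -> y = 1 -> 1 = 1
!y = !1 = 1
!y -> y = 1 -> 1 = 1
(x -> y) -> (!y -> y) = 1 -> 1 = 1
y -> y = 1 -> 1 = 1
x -> (y -> y) = 1 -> 1 = 1
((x -> y) -> (!y -> y)) -> (x -> (y -> y)) = 1 -> 1 = 1
No assignment yields a value below 1, so this is the minimum.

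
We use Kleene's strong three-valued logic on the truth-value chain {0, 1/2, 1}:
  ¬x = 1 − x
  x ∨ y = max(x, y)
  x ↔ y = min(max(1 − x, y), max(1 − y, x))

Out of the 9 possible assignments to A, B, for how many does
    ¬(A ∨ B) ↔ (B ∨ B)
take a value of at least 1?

1

A = 0, B = 0 ↦ 0  <
A = 0, B = 1/2 ↦ 1/2  <
A = 0, B = 1 ↦ 0  <
A = 1/2, B = 0 ↦ 1/2  <
A = 1/2, B = 1/2 ↦ 1/2  <
A = 1/2, B = 1 ↦ 0  <
A = 1, B = 0 ↦ 1  ≥
A = 1, B = 1/2 ↦ 1/2  <
A = 1, B = 1 ↦ 0  <
So 1 of the 9 assignments meets the threshold.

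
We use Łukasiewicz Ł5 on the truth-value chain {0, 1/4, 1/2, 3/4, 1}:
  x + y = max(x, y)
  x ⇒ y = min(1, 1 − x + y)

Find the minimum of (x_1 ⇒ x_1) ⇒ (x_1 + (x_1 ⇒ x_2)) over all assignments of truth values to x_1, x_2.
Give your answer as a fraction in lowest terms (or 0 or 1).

Take x_1 = 1/2, x_2 = 0:
x_1 ⇒ x_1 = 1/2 ⇒ 1/2 = 1
x_1 ⇒ x_2 = 1/2 ⇒ 0 = 1/2
x_1 + (x_1 ⇒ x_2) = 1/2 + 1/2 = 1/2
(x_1 ⇒ x_1) ⇒ (x_1 + (x_1 ⇒ x_2)) = 1 ⇒ 1/2 = 1/2
No assignment yields a value below 1/2, so this is the minimum.

1/2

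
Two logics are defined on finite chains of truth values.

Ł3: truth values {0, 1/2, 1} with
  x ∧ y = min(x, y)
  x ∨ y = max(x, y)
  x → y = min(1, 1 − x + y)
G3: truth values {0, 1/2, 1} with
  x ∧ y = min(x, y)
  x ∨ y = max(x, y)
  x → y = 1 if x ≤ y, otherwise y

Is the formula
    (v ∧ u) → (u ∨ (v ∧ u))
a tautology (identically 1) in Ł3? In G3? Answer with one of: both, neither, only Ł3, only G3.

In Ł3: every assignment gives 1 — tautology.
In G3: every assignment gives 1 — tautology.

both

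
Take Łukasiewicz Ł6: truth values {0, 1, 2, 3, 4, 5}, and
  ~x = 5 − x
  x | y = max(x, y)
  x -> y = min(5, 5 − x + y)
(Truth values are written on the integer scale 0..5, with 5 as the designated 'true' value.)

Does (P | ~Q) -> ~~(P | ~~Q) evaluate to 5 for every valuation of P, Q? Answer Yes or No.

No

Counterexample: take P = 0, Q = 0.
~Q = ~0 = 5
P | ~Q = 0 | 5 = 5
~Q = ~0 = 5
~~Q = ~5 = 0
P | ~~Q = 0 | 0 = 0
~(P | ~~Q) = ~0 = 5
~~(P | ~~Q) = ~5 = 0
(P | ~Q) -> ~~(P | ~~Q) = 5 -> 0 = 0
This gives 0 ≠ 5.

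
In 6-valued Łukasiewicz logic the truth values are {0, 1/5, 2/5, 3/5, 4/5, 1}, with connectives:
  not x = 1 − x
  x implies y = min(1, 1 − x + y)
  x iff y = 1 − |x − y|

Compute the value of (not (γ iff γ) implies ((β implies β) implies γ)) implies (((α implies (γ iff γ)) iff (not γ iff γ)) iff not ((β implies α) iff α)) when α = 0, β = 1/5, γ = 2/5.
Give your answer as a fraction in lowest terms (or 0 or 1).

γ iff γ = 2/5 iff 2/5 = 1
not (γ iff γ) = not 1 = 0
β implies β = 1/5 implies 1/5 = 1
(β implies β) implies γ = 1 implies 2/5 = 2/5
not (γ iff γ) implies ((β implies β) implies γ) = 0 implies 2/5 = 1
γ iff γ = 2/5 iff 2/5 = 1
α implies (γ iff γ) = 0 implies 1 = 1
not γ = not 2/5 = 3/5
not γ iff γ = 3/5 iff 2/5 = 4/5
(α implies (γ iff γ)) iff (not γ iff γ) = 1 iff 4/5 = 4/5
β implies α = 1/5 implies 0 = 4/5
(β implies α) iff α = 4/5 iff 0 = 1/5
not ((β implies α) iff α) = not 1/5 = 4/5
((α implies (γ iff γ)) iff (not γ iff γ)) iff not ((β implies α) iff α) = 4/5 iff 4/5 = 1
(not (γ iff γ) implies ((β implies β) implies γ)) implies (((α implies (γ iff γ)) iff (not γ iff γ)) iff not ((β implies α) iff α)) = 1 implies 1 = 1

1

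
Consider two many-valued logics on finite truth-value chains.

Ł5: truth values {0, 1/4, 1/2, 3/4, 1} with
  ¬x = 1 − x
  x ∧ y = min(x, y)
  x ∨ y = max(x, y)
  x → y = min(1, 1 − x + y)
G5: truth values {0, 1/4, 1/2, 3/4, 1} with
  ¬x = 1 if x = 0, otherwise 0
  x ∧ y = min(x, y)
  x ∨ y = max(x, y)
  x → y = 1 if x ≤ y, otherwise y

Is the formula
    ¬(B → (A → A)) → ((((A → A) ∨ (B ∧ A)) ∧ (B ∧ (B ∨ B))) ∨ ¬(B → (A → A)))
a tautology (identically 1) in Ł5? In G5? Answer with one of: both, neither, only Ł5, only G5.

In Ł5: every assignment gives 1 — tautology.
In G5: every assignment gives 1 — tautology.

both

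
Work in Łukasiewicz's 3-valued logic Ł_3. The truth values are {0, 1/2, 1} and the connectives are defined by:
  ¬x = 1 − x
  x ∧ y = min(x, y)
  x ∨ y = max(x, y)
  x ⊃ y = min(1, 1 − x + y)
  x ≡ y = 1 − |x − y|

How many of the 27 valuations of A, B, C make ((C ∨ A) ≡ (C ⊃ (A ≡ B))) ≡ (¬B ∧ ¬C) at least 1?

10

value 1: 10 assignments (counts)
value 1/2: 10 assignments
value 0: 7 assignments
So 10 of the 27 assignments meet the threshold.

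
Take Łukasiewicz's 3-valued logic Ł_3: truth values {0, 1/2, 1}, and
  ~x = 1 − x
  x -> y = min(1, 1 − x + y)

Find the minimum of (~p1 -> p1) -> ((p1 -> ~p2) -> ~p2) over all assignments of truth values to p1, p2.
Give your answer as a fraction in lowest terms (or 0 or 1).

1/2

Take p1 = 1/2, p2 = 1/2:
~p1 = ~1/2 = 1/2
~p1 -> p1 = 1/2 -> 1/2 = 1
~p2 = ~1/2 = 1/2
p1 -> ~p2 = 1/2 -> 1/2 = 1
~p2 = ~1/2 = 1/2
(p1 -> ~p2) -> ~p2 = 1 -> 1/2 = 1/2
(~p1 -> p1) -> ((p1 -> ~p2) -> ~p2) = 1 -> 1/2 = 1/2
No assignment yields a value below 1/2, so this is the minimum.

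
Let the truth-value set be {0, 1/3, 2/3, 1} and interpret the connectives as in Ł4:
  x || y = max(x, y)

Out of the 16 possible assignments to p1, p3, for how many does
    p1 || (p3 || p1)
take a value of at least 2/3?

12

p1 = 0, p3 = 0 ↦ 0  <
p1 = 0, p3 = 1/3 ↦ 1/3  <
p1 = 0, p3 = 2/3 ↦ 2/3  ≥
p1 = 0, p3 = 1 ↦ 1  ≥
p1 = 1/3, p3 = 0 ↦ 1/3  <
p1 = 1/3, p3 = 1/3 ↦ 1/3  <
p1 = 1/3, p3 = 2/3 ↦ 2/3  ≥
p1 = 1/3, p3 = 1 ↦ 1  ≥
p1 = 2/3, p3 = 0 ↦ 2/3  ≥
p1 = 2/3, p3 = 1/3 ↦ 2/3  ≥
p1 = 2/3, p3 = 2/3 ↦ 2/3  ≥
p1 = 2/3, p3 = 1 ↦ 1  ≥
p1 = 1, p3 = 0 ↦ 1  ≥
p1 = 1, p3 = 1/3 ↦ 1  ≥
p1 = 1, p3 = 2/3 ↦ 1  ≥
p1 = 1, p3 = 1 ↦ 1  ≥
So 12 of the 16 assignments meet the threshold.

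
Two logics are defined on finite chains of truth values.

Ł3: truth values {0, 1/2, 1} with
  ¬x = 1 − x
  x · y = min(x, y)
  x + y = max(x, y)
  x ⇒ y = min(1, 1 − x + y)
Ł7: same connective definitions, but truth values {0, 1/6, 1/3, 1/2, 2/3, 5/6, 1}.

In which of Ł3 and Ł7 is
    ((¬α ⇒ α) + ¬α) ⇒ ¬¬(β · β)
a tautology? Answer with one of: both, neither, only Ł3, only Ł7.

neither

In Ł3: at α = 0, β = 0 the value is 0 — not a tautology.
In Ł7: at α = 0, β = 0 the value is 0 — not a tautology.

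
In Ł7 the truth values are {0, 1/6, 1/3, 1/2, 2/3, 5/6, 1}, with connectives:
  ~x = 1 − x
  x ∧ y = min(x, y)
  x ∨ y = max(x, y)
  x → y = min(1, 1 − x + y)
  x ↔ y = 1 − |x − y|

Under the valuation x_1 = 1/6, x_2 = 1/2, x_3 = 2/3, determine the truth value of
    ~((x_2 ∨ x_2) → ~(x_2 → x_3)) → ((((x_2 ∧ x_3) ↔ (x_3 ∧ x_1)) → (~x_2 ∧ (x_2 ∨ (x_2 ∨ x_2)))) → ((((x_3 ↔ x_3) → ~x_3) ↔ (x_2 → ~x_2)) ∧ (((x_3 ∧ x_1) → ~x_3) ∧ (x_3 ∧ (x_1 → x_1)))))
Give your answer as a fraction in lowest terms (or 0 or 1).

x_2 ∨ x_2 = 1/2 ∨ 1/2 = 1/2
x_2 → x_3 = 1/2 → 2/3 = 1
~(x_2 → x_3) = ~1 = 0
(x_2 ∨ x_2) → ~(x_2 → x_3) = 1/2 → 0 = 1/2
~((x_2 ∨ x_2) → ~(x_2 → x_3)) = ~1/2 = 1/2
x_2 ∧ x_3 = 1/2 ∧ 2/3 = 1/2
x_3 ∧ x_1 = 2/3 ∧ 1/6 = 1/6
(x_2 ∧ x_3) ↔ (x_3 ∧ x_1) = 1/2 ↔ 1/6 = 2/3
~x_2 = ~1/2 = 1/2
x_2 ∨ x_2 = 1/2 ∨ 1/2 = 1/2
x_2 ∨ (x_2 ∨ x_2) = 1/2 ∨ 1/2 = 1/2
~x_2 ∧ (x_2 ∨ (x_2 ∨ x_2)) = 1/2 ∧ 1/2 = 1/2
((x_2 ∧ x_3) ↔ (x_3 ∧ x_1)) → (~x_2 ∧ (x_2 ∨ (x_2 ∨ x_2))) = 2/3 → 1/2 = 5/6
x_3 ↔ x_3 = 2/3 ↔ 2/3 = 1
~x_3 = ~2/3 = 1/3
(x_3 ↔ x_3) → ~x_3 = 1 → 1/3 = 1/3
~x_2 = ~1/2 = 1/2
x_2 → ~x_2 = 1/2 → 1/2 = 1
((x_3 ↔ x_3) → ~x_3) ↔ (x_2 → ~x_2) = 1/3 ↔ 1 = 1/3
x_3 ∧ x_1 = 2/3 ∧ 1/6 = 1/6
~x_3 = ~2/3 = 1/3
(x_3 ∧ x_1) → ~x_3 = 1/6 → 1/3 = 1
x_1 → x_1 = 1/6 → 1/6 = 1
x_3 ∧ (x_1 → x_1) = 2/3 ∧ 1 = 2/3
((x_3 ∧ x_1) → ~x_3) ∧ (x_3 ∧ (x_1 → x_1)) = 1 ∧ 2/3 = 2/3
(((x_3 ↔ x_3) → ~x_3) ↔ (x_2 → ~x_2)) ∧ (((x_3 ∧ x_1) → ~x_3) ∧ (x_3 ∧ (x_1 → x_1))) = 1/3 ∧ 2/3 = 1/3
(((x_2 ∧ x_3) ↔ (x_3 ∧ x_1)) → (~x_2 ∧ (x_2 ∨ (x_2 ∨ x_2)))) → ((((x_3 ↔ x_3) → ~x_3) ↔ (x_2 → ~x_2)) ∧ (((x_3 ∧ x_1) → ~x_3) ∧ (x_3 ∧ (x_1 → x_1)))) = 5/6 → 1/3 = 1/2
~((x_2 ∨ x_2) → ~(x_2 → x_3)) → ((((x_2 ∧ x_3) ↔ (x_3 ∧ x_1)) → (~x_2 ∧ (x_2 ∨ (x_2 ∨ x_2)))) → ((((x_3 ↔ x_3) → ~x_3) ↔ (x_2 → ~x_2)) ∧ (((x_3 ∧ x_1) → ~x_3) ∧ (x_3 ∧ (x_1 → x_1))))) = 1/2 → 1/2 = 1

1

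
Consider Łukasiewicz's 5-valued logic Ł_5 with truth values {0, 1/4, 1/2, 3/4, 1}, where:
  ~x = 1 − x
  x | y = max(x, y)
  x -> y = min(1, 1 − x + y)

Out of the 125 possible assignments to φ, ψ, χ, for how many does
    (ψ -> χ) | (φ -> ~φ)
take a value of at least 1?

value 1: 105 assignments (counts)
value 3/4: 8 assignments
value 1/2: 9 assignments
value 1/4: 2 assignments
value 0: 1 assignment
So 105 of the 125 assignments meet the threshold.

105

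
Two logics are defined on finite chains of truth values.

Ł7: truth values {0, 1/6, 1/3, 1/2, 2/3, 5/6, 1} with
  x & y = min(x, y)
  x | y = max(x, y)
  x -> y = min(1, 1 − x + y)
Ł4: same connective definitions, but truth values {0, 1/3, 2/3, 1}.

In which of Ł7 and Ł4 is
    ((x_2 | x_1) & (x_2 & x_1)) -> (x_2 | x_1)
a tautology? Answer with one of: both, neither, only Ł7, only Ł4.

In Ł7: every assignment gives 1 — tautology.
In Ł4: every assignment gives 1 — tautology.

both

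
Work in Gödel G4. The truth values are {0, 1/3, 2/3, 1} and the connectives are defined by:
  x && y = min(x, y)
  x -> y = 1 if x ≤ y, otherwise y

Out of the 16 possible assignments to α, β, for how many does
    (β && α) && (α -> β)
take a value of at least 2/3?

4

α = 0, β = 0 ↦ 0  <
α = 0, β = 1/3 ↦ 0  <
α = 0, β = 2/3 ↦ 0  <
α = 0, β = 1 ↦ 0  <
α = 1/3, β = 0 ↦ 0  <
α = 1/3, β = 1/3 ↦ 1/3  <
α = 1/3, β = 2/3 ↦ 1/3  <
α = 1/3, β = 1 ↦ 1/3  <
α = 2/3, β = 0 ↦ 0  <
α = 2/3, β = 1/3 ↦ 1/3  <
α = 2/3, β = 2/3 ↦ 2/3  ≥
α = 2/3, β = 1 ↦ 2/3  ≥
α = 1, β = 0 ↦ 0  <
α = 1, β = 1/3 ↦ 1/3  <
α = 1, β = 2/3 ↦ 2/3  ≥
α = 1, β = 1 ↦ 1  ≥
So 4 of the 16 assignments meet the threshold.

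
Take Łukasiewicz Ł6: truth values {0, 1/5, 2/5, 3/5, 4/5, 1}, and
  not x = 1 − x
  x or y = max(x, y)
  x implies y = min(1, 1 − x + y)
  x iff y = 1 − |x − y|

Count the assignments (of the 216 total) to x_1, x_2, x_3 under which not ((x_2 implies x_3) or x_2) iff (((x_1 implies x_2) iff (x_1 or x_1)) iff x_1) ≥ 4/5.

16

value 1: 8 assignments (counts)
value 4/5: 8 assignments (counts)
value 3/5: 9 assignments
value 2/5: 40 assignments
value 1/5: 61 assignments
value 0: 90 assignments
So 16 of the 216 assignments meet the threshold.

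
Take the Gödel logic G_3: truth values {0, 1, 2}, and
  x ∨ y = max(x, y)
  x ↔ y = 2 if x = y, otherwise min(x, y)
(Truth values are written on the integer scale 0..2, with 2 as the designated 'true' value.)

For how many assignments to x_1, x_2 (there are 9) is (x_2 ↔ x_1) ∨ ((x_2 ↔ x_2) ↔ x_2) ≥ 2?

x_1 = 0, x_2 = 0 ↦ 2  ≥
x_1 = 0, x_2 = 1 ↦ 1  <
x_1 = 0, x_2 = 2 ↦ 2  ≥
x_1 = 1, x_2 = 0 ↦ 0  <
x_1 = 1, x_2 = 1 ↦ 2  ≥
x_1 = 1, x_2 = 2 ↦ 2  ≥
x_1 = 2, x_2 = 0 ↦ 0  <
x_1 = 2, x_2 = 1 ↦ 1  <
x_1 = 2, x_2 = 2 ↦ 2  ≥
So 5 of the 9 assignments meet the threshold.

5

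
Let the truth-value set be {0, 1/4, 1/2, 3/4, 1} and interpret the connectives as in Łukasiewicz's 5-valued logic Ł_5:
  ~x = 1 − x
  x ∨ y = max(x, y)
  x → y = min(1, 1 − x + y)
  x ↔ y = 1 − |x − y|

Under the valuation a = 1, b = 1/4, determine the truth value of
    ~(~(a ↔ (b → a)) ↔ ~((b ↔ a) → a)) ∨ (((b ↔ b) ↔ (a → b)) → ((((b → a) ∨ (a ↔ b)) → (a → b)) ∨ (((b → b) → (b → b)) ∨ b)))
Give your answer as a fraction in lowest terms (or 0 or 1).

1

b → a = 1/4 → 1 = 1
a ↔ (b → a) = 1 ↔ 1 = 1
~(a ↔ (b → a)) = ~1 = 0
b ↔ a = 1/4 ↔ 1 = 1/4
(b ↔ a) → a = 1/4 → 1 = 1
~((b ↔ a) → a) = ~1 = 0
~(a ↔ (b → a)) ↔ ~((b ↔ a) → a) = 0 ↔ 0 = 1
~(~(a ↔ (b → a)) ↔ ~((b ↔ a) → a)) = ~1 = 0
b ↔ b = 1/4 ↔ 1/4 = 1
a → b = 1 → 1/4 = 1/4
(b ↔ b) ↔ (a → b) = 1 ↔ 1/4 = 1/4
b → a = 1/4 → 1 = 1
a ↔ b = 1 ↔ 1/4 = 1/4
(b → a) ∨ (a ↔ b) = 1 ∨ 1/4 = 1
a → b = 1 → 1/4 = 1/4
((b → a) ∨ (a ↔ b)) → (a → b) = 1 → 1/4 = 1/4
b → b = 1/4 → 1/4 = 1
b → b = 1/4 → 1/4 = 1
(b → b) → (b → b) = 1 → 1 = 1
((b → b) → (b → b)) ∨ b = 1 ∨ 1/4 = 1
(((b → a) ∨ (a ↔ b)) → (a → b)) ∨ (((b → b) → (b → b)) ∨ b) = 1/4 ∨ 1 = 1
((b ↔ b) ↔ (a → b)) → ((((b → a) ∨ (a ↔ b)) → (a → b)) ∨ (((b → b) → (b → b)) ∨ b)) = 1/4 → 1 = 1
~(~(a ↔ (b → a)) ↔ ~((b ↔ a) → a)) ∨ (((b ↔ b) ↔ (a → b)) → ((((b → a) ∨ (a ↔ b)) → (a → b)) ∨ (((b → b) → (b → b)) ∨ b))) = 0 ∨ 1 = 1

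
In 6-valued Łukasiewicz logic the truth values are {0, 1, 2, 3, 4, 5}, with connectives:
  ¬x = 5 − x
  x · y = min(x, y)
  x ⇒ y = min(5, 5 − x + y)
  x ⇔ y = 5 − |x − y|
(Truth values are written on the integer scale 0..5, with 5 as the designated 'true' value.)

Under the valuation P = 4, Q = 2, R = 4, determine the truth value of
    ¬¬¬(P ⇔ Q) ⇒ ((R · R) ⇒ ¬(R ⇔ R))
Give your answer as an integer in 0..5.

P ⇔ Q = 4 ⇔ 2 = 3
¬(P ⇔ Q) = ¬3 = 2
¬¬(P ⇔ Q) = ¬2 = 3
¬¬¬(P ⇔ Q) = ¬3 = 2
R · R = 4 · 4 = 4
R ⇔ R = 4 ⇔ 4 = 5
¬(R ⇔ R) = ¬5 = 0
(R · R) ⇒ ¬(R ⇔ R) = 4 ⇒ 0 = 1
¬¬¬(P ⇔ Q) ⇒ ((R · R) ⇒ ¬(R ⇔ R)) = 2 ⇒ 1 = 4

4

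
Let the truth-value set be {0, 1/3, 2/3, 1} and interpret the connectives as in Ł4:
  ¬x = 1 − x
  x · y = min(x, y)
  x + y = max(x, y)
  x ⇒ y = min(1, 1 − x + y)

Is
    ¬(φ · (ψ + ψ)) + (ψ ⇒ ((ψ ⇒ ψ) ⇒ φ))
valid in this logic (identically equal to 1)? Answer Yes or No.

No

Counterexample: take φ = 1/3, ψ = 2/3.
ψ + ψ = 2/3 + 2/3 = 2/3
φ · (ψ + ψ) = 1/3 · 2/3 = 1/3
¬(φ · (ψ + ψ)) = ¬1/3 = 2/3
ψ ⇒ ψ = 2/3 ⇒ 2/3 = 1
(ψ ⇒ ψ) ⇒ φ = 1 ⇒ 1/3 = 1/3
ψ ⇒ ((ψ ⇒ ψ) ⇒ φ) = 2/3 ⇒ 1/3 = 2/3
¬(φ · (ψ + ψ)) + (ψ ⇒ ((ψ ⇒ ψ) ⇒ φ)) = 2/3 + 2/3 = 2/3
This gives 2/3 ≠ 1.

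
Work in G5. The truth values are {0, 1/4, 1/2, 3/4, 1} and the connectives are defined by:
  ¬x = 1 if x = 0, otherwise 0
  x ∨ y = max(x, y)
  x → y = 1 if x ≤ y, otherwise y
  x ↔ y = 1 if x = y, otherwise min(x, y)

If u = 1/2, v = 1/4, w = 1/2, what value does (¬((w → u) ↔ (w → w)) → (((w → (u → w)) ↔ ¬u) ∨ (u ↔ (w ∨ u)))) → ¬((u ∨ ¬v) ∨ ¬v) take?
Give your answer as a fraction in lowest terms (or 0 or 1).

w → u = 1/2 → 1/2 = 1
w → w = 1/2 → 1/2 = 1
(w → u) ↔ (w → w) = 1 ↔ 1 = 1
¬((w → u) ↔ (w → w)) = ¬1 = 0
u → w = 1/2 → 1/2 = 1
w → (u → w) = 1/2 → 1 = 1
¬u = ¬1/2 = 0
(w → (u → w)) ↔ ¬u = 1 ↔ 0 = 0
w ∨ u = 1/2 ∨ 1/2 = 1/2
u ↔ (w ∨ u) = 1/2 ↔ 1/2 = 1
((w → (u → w)) ↔ ¬u) ∨ (u ↔ (w ∨ u)) = 0 ∨ 1 = 1
¬((w → u) ↔ (w → w)) → (((w → (u → w)) ↔ ¬u) ∨ (u ↔ (w ∨ u))) = 0 → 1 = 1
¬v = ¬1/4 = 0
u ∨ ¬v = 1/2 ∨ 0 = 1/2
¬v = ¬1/4 = 0
(u ∨ ¬v) ∨ ¬v = 1/2 ∨ 0 = 1/2
¬((u ∨ ¬v) ∨ ¬v) = ¬1/2 = 0
(¬((w → u) ↔ (w → w)) → (((w → (u → w)) ↔ ¬u) ∨ (u ↔ (w ∨ u)))) → ¬((u ∨ ¬v) ∨ ¬v) = 1 → 0 = 0

0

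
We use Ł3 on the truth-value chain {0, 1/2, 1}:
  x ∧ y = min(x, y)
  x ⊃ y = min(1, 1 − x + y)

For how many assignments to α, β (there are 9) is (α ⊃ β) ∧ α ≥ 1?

1

α = 0, β = 0 ↦ 0  <
α = 0, β = 1/2 ↦ 0  <
α = 0, β = 1 ↦ 0  <
α = 1/2, β = 0 ↦ 1/2  <
α = 1/2, β = 1/2 ↦ 1/2  <
α = 1/2, β = 1 ↦ 1/2  <
α = 1, β = 0 ↦ 0  <
α = 1, β = 1/2 ↦ 1/2  <
α = 1, β = 1 ↦ 1  ≥
So 1 of the 9 assignments meets the threshold.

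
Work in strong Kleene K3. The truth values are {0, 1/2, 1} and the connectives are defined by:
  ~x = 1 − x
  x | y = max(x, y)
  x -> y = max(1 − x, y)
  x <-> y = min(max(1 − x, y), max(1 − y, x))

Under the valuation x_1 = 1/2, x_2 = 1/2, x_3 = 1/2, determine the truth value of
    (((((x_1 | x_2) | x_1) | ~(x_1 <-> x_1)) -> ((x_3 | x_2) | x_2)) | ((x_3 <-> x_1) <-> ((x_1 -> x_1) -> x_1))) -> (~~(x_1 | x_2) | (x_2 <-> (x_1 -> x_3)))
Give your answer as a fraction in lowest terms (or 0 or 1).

1/2

x_1 | x_2 = 1/2 | 1/2 = 1/2
(x_1 | x_2) | x_1 = 1/2 | 1/2 = 1/2
x_1 <-> x_1 = 1/2 <-> 1/2 = 1/2
~(x_1 <-> x_1) = ~1/2 = 1/2
((x_1 | x_2) | x_1) | ~(x_1 <-> x_1) = 1/2 | 1/2 = 1/2
x_3 | x_2 = 1/2 | 1/2 = 1/2
(x_3 | x_2) | x_2 = 1/2 | 1/2 = 1/2
(((x_1 | x_2) | x_1) | ~(x_1 <-> x_1)) -> ((x_3 | x_2) | x_2) = 1/2 -> 1/2 = 1/2
x_3 <-> x_1 = 1/2 <-> 1/2 = 1/2
x_1 -> x_1 = 1/2 -> 1/2 = 1/2
(x_1 -> x_1) -> x_1 = 1/2 -> 1/2 = 1/2
(x_3 <-> x_1) <-> ((x_1 -> x_1) -> x_1) = 1/2 <-> 1/2 = 1/2
((((x_1 | x_2) | x_1) | ~(x_1 <-> x_1)) -> ((x_3 | x_2) | x_2)) | ((x_3 <-> x_1) <-> ((x_1 -> x_1) -> x_1)) = 1/2 | 1/2 = 1/2
x_1 | x_2 = 1/2 | 1/2 = 1/2
~(x_1 | x_2) = ~1/2 = 1/2
~~(x_1 | x_2) = ~1/2 = 1/2
x_1 -> x_3 = 1/2 -> 1/2 = 1/2
x_2 <-> (x_1 -> x_3) = 1/2 <-> 1/2 = 1/2
~~(x_1 | x_2) | (x_2 <-> (x_1 -> x_3)) = 1/2 | 1/2 = 1/2
(((((x_1 | x_2) | x_1) | ~(x_1 <-> x_1)) -> ((x_3 | x_2) | x_2)) | ((x_3 <-> x_1) <-> ((x_1 -> x_1) -> x_1))) -> (~~(x_1 | x_2) | (x_2 <-> (x_1 -> x_3))) = 1/2 -> 1/2 = 1/2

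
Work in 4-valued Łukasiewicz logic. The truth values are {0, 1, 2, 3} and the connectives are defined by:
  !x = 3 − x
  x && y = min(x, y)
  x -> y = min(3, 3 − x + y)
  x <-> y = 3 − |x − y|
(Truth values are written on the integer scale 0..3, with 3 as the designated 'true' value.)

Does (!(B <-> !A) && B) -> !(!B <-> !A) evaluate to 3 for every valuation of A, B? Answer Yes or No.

Counterexample: take A = 1, B = 1.
!A = !1 = 2
B <-> !A = 1 <-> 2 = 2
!(B <-> !A) = !2 = 1
!(B <-> !A) && B = 1 && 1 = 1
!B = !1 = 2
!A = !1 = 2
!B <-> !A = 2 <-> 2 = 3
!(!B <-> !A) = !3 = 0
(!(B <-> !A) && B) -> !(!B <-> !A) = 1 -> 0 = 2
This gives 2 ≠ 3.

No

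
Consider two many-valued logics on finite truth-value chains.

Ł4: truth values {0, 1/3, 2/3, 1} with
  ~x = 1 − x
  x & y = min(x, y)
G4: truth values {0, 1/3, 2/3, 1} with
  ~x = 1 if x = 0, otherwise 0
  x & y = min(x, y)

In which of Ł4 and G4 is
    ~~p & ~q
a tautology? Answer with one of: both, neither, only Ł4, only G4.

In Ł4: at p = 0, q = 0 the value is 0 — not a tautology.
In G4: at p = 0, q = 0 the value is 0 — not a tautology.

neither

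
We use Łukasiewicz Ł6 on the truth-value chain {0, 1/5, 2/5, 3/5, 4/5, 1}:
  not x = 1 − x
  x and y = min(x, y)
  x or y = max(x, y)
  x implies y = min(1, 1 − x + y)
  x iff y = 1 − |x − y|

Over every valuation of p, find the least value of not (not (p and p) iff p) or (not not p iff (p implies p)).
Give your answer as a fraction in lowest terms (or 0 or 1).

Take p = 2/5:
p and p = 2/5 and 2/5 = 2/5
not (p and p) = not 2/5 = 3/5
not (p and p) iff p = 3/5 iff 2/5 = 4/5
not (not (p and p) iff p) = not 4/5 = 1/5
not p = not 2/5 = 3/5
not not p = not 3/5 = 2/5
p implies p = 2/5 implies 2/5 = 1
not not p iff (p implies p) = 2/5 iff 1 = 2/5
not (not (p and p) iff p) or (not not p iff (p implies p)) = 1/5 or 2/5 = 2/5
No assignment yields a value below 2/5, so this is the minimum.

2/5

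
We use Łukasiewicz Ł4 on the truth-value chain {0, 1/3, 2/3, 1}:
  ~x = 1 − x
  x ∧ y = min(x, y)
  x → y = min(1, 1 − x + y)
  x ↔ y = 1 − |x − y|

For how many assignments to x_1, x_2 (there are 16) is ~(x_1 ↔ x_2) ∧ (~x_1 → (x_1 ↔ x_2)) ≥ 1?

x_1 = 0, x_2 = 0 ↦ 0  <
x_1 = 0, x_2 = 1/3 ↦ 1/3  <
x_1 = 0, x_2 = 2/3 ↦ 1/3  <
x_1 = 0, x_2 = 1 ↦ 0  <
x_1 = 1/3, x_2 = 0 ↦ 1/3  <
x_1 = 1/3, x_2 = 1/3 ↦ 0  <
x_1 = 1/3, x_2 = 2/3 ↦ 1/3  <
x_1 = 1/3, x_2 = 1 ↦ 2/3  <
x_1 = 2/3, x_2 = 0 ↦ 2/3  <
x_1 = 2/3, x_2 = 1/3 ↦ 1/3  <
x_1 = 2/3, x_2 = 2/3 ↦ 0  <
x_1 = 2/3, x_2 = 1 ↦ 1/3  <
x_1 = 1, x_2 = 0 ↦ 1  ≥
x_1 = 1, x_2 = 1/3 ↦ 2/3  <
x_1 = 1, x_2 = 2/3 ↦ 1/3  <
x_1 = 1, x_2 = 1 ↦ 0  <
So 1 of the 16 assignments meets the threshold.

1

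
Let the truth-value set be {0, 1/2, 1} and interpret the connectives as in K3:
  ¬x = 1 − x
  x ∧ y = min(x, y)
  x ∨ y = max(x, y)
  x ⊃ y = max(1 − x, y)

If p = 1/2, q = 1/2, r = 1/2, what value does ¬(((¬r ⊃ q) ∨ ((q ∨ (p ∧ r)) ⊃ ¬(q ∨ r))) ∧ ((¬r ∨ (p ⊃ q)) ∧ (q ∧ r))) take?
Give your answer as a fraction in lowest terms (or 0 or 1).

¬r = ¬1/2 = 1/2
¬r ⊃ q = 1/2 ⊃ 1/2 = 1/2
p ∧ r = 1/2 ∧ 1/2 = 1/2
q ∨ (p ∧ r) = 1/2 ∨ 1/2 = 1/2
q ∨ r = 1/2 ∨ 1/2 = 1/2
¬(q ∨ r) = ¬1/2 = 1/2
(q ∨ (p ∧ r)) ⊃ ¬(q ∨ r) = 1/2 ⊃ 1/2 = 1/2
(¬r ⊃ q) ∨ ((q ∨ (p ∧ r)) ⊃ ¬(q ∨ r)) = 1/2 ∨ 1/2 = 1/2
¬r = ¬1/2 = 1/2
p ⊃ q = 1/2 ⊃ 1/2 = 1/2
¬r ∨ (p ⊃ q) = 1/2 ∨ 1/2 = 1/2
q ∧ r = 1/2 ∧ 1/2 = 1/2
(¬r ∨ (p ⊃ q)) ∧ (q ∧ r) = 1/2 ∧ 1/2 = 1/2
((¬r ⊃ q) ∨ ((q ∨ (p ∧ r)) ⊃ ¬(q ∨ r))) ∧ ((¬r ∨ (p ⊃ q)) ∧ (q ∧ r)) = 1/2 ∧ 1/2 = 1/2
¬(((¬r ⊃ q) ∨ ((q ∨ (p ∧ r)) ⊃ ¬(q ∨ r))) ∧ ((¬r ∨ (p ⊃ q)) ∧ (q ∧ r))) = ¬1/2 = 1/2

1/2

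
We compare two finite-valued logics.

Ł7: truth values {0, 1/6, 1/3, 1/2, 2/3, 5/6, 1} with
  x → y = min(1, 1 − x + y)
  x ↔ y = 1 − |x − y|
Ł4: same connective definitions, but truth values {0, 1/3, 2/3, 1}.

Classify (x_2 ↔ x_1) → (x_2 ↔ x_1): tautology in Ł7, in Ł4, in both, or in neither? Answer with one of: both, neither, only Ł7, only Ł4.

both

In Ł7: every assignment gives 1 — tautology.
In Ł4: every assignment gives 1 — tautology.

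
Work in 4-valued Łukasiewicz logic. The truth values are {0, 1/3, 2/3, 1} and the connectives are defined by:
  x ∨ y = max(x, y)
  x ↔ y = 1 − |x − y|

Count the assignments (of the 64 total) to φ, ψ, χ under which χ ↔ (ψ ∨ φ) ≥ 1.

16

value 1: 16 assignments (counts)
value 2/3: 24 assignments
value 1/3: 16 assignments
value 0: 8 assignments
So 16 of the 64 assignments meet the threshold.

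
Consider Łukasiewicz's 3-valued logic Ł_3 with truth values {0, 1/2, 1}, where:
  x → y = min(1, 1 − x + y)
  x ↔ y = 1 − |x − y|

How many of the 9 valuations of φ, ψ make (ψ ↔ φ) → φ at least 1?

φ = 0, ψ = 0 ↦ 0  <
φ = 0, ψ = 1/2 ↦ 1/2  <
φ = 0, ψ = 1 ↦ 1  ≥
φ = 1/2, ψ = 0 ↦ 1  ≥
φ = 1/2, ψ = 1/2 ↦ 1/2  <
φ = 1/2, ψ = 1 ↦ 1  ≥
φ = 1, ψ = 0 ↦ 1  ≥
φ = 1, ψ = 1/2 ↦ 1  ≥
φ = 1, ψ = 1 ↦ 1  ≥
So 6 of the 9 assignments meet the threshold.

6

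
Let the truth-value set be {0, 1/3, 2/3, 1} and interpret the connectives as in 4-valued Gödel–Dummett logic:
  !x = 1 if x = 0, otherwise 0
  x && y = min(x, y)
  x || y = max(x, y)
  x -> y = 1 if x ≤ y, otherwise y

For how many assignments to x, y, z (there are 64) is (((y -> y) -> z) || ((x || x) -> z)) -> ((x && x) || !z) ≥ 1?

value 1: 32 assignments (counts)
value 2/3: 8 assignments
value 1/3: 12 assignments
value 0: 12 assignments
So 32 of the 64 assignments meet the threshold.

32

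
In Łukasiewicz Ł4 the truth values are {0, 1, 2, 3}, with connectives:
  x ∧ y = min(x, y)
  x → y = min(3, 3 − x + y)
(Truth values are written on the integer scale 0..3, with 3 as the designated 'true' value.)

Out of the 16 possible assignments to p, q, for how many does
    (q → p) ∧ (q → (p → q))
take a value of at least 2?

13

p = 0, q = 0 ↦ 3  ≥
p = 0, q = 1 ↦ 2  ≥
p = 0, q = 2 ↦ 1  <
p = 0, q = 3 ↦ 0  <
p = 1, q = 0 ↦ 3  ≥
p = 1, q = 1 ↦ 3  ≥
p = 1, q = 2 ↦ 2  ≥
p = 1, q = 3 ↦ 1  <
p = 2, q = 0 ↦ 3  ≥
p = 2, q = 1 ↦ 3  ≥
p = 2, q = 2 ↦ 3  ≥
p = 2, q = 3 ↦ 2  ≥
p = 3, q = 0 ↦ 3  ≥
p = 3, q = 1 ↦ 3  ≥
p = 3, q = 2 ↦ 3  ≥
p = 3, q = 3 ↦ 3  ≥
So 13 of the 16 assignments meet the threshold.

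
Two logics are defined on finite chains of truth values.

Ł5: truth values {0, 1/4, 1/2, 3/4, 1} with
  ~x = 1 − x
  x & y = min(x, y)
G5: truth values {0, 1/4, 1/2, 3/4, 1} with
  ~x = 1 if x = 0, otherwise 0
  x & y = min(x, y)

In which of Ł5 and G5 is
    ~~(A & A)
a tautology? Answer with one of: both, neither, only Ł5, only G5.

In Ł5: at A = 0 the value is 0 — not a tautology.
In G5: at A = 0 the value is 0 — not a tautology.

neither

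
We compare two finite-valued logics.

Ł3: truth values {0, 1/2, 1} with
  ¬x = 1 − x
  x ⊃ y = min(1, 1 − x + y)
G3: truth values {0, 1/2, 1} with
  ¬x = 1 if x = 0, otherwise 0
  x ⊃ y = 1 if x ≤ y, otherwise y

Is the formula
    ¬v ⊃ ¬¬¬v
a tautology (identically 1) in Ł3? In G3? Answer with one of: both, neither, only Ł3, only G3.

In Ł3: every assignment gives 1 — tautology.
In G3: every assignment gives 1 — tautology.

both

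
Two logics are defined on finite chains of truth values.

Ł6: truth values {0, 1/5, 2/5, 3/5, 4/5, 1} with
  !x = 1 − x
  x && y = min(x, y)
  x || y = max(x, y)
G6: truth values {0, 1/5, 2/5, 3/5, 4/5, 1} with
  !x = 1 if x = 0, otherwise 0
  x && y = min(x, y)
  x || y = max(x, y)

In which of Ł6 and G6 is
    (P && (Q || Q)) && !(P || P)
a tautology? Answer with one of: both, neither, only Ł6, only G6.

In Ł6: at P = 0, Q = 0 the value is 0 — not a tautology.
In G6: at P = 0, Q = 0 the value is 0 — not a tautology.

neither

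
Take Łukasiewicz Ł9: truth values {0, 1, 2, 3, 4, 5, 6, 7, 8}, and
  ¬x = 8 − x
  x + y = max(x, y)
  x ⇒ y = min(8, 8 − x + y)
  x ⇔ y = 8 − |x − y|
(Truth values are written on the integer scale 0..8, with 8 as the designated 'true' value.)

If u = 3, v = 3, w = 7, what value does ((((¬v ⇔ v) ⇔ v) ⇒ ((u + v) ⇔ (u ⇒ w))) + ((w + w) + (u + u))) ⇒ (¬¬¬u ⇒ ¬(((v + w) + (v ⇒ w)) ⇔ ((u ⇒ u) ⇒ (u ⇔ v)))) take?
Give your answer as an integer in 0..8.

4

¬v = ¬3 = 5
¬v ⇔ v = 5 ⇔ 3 = 6
(¬v ⇔ v) ⇔ v = 6 ⇔ 3 = 5
u + v = 3 + 3 = 3
u ⇒ w = 3 ⇒ 7 = 8
(u + v) ⇔ (u ⇒ w) = 3 ⇔ 8 = 3
((¬v ⇔ v) ⇔ v) ⇒ ((u + v) ⇔ (u ⇒ w)) = 5 ⇒ 3 = 6
w + w = 7 + 7 = 7
u + u = 3 + 3 = 3
(w + w) + (u + u) = 7 + 3 = 7
(((¬v ⇔ v) ⇔ v) ⇒ ((u + v) ⇔ (u ⇒ w))) + ((w + w) + (u + u)) = 6 + 7 = 7
¬u = ¬3 = 5
¬¬u = ¬5 = 3
¬¬¬u = ¬3 = 5
v + w = 3 + 7 = 7
v ⇒ w = 3 ⇒ 7 = 8
(v + w) + (v ⇒ w) = 7 + 8 = 8
u ⇒ u = 3 ⇒ 3 = 8
u ⇔ v = 3 ⇔ 3 = 8
(u ⇒ u) ⇒ (u ⇔ v) = 8 ⇒ 8 = 8
((v + w) + (v ⇒ w)) ⇔ ((u ⇒ u) ⇒ (u ⇔ v)) = 8 ⇔ 8 = 8
¬(((v + w) + (v ⇒ w)) ⇔ ((u ⇒ u) ⇒ (u ⇔ v))) = ¬8 = 0
¬¬¬u ⇒ ¬(((v + w) + (v ⇒ w)) ⇔ ((u ⇒ u) ⇒ (u ⇔ v))) = 5 ⇒ 0 = 3
((((¬v ⇔ v) ⇔ v) ⇒ ((u + v) ⇔ (u ⇒ w))) + ((w + w) + (u + u))) ⇒ (¬¬¬u ⇒ ¬(((v + w) + (v ⇒ w)) ⇔ ((u ⇒ u) ⇒ (u ⇔ v)))) = 7 ⇒ 3 = 4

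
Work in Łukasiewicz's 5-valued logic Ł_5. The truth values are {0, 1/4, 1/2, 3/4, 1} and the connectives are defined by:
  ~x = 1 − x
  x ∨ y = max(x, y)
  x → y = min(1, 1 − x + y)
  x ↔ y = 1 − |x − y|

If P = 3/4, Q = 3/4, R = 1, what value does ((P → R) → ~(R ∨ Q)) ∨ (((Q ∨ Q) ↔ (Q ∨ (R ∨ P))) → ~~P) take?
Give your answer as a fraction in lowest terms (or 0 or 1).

P → R = 3/4 → 1 = 1
R ∨ Q = 1 ∨ 3/4 = 1
~(R ∨ Q) = ~1 = 0
(P → R) → ~(R ∨ Q) = 1 → 0 = 0
Q ∨ Q = 3/4 ∨ 3/4 = 3/4
R ∨ P = 1 ∨ 3/4 = 1
Q ∨ (R ∨ P) = 3/4 ∨ 1 = 1
(Q ∨ Q) ↔ (Q ∨ (R ∨ P)) = 3/4 ↔ 1 = 3/4
~P = ~3/4 = 1/4
~~P = ~1/4 = 3/4
((Q ∨ Q) ↔ (Q ∨ (R ∨ P))) → ~~P = 3/4 → 3/4 = 1
((P → R) → ~(R ∨ Q)) ∨ (((Q ∨ Q) ↔ (Q ∨ (R ∨ P))) → ~~P) = 0 ∨ 1 = 1

1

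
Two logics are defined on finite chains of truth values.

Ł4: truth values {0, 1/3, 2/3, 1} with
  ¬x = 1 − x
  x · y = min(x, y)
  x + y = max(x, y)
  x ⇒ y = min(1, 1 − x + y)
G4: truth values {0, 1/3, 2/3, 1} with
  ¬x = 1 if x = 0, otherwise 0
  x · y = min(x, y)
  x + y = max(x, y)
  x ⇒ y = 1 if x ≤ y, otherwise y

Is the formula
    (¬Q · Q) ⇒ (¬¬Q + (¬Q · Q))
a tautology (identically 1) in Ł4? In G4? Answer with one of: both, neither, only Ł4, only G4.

both

In Ł4: every assignment gives 1 — tautology.
In G4: every assignment gives 1 — tautology.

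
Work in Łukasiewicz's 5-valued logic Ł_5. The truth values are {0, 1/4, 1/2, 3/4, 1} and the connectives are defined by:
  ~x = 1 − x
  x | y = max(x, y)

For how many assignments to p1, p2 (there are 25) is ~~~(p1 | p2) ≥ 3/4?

4

value 1: 1 assignment (counts)
value 3/4: 3 assignments (counts)
value 1/2: 5 assignments
value 1/4: 7 assignments
value 0: 9 assignments
So 4 of the 25 assignments meet the threshold.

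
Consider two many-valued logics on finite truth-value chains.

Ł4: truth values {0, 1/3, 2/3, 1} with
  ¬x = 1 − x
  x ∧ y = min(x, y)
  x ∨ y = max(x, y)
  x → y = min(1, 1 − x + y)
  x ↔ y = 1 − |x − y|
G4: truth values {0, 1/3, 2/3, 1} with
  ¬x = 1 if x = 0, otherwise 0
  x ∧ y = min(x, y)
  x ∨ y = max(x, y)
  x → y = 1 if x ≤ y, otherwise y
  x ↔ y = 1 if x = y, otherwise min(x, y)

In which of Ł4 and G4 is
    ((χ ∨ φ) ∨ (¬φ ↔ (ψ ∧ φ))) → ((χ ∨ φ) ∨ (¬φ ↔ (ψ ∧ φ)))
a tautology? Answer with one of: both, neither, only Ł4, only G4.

both

In Ł4: every assignment gives 1 — tautology.
In G4: every assignment gives 1 — tautology.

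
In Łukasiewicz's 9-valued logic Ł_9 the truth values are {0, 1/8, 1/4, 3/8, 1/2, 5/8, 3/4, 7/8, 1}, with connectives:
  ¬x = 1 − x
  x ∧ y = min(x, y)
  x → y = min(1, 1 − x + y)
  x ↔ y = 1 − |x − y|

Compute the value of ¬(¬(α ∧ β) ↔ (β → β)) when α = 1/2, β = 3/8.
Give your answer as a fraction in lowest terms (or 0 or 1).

3/8

α ∧ β = 1/2 ∧ 3/8 = 3/8
¬(α ∧ β) = ¬3/8 = 5/8
β → β = 3/8 → 3/8 = 1
¬(α ∧ β) ↔ (β → β) = 5/8 ↔ 1 = 5/8
¬(¬(α ∧ β) ↔ (β → β)) = ¬5/8 = 3/8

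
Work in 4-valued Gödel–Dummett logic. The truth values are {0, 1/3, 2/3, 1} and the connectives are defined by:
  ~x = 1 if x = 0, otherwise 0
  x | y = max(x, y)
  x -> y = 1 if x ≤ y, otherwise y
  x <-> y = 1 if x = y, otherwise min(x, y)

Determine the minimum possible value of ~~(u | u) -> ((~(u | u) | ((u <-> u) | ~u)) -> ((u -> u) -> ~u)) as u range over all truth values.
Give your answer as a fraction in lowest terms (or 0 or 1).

0

Take u = 1/3:
u | u = 1/3 | 1/3 = 1/3
~(u | u) = ~1/3 = 0
~~(u | u) = ~0 = 1
u | u = 1/3 | 1/3 = 1/3
~(u | u) = ~1/3 = 0
u <-> u = 1/3 <-> 1/3 = 1
~u = ~1/3 = 0
(u <-> u) | ~u = 1 | 0 = 1
~(u | u) | ((u <-> u) | ~u) = 0 | 1 = 1
u -> u = 1/3 -> 1/3 = 1
~u = ~1/3 = 0
(u -> u) -> ~u = 1 -> 0 = 0
(~(u | u) | ((u <-> u) | ~u)) -> ((u -> u) -> ~u) = 1 -> 0 = 0
~~(u | u) -> ((~(u | u) | ((u <-> u) | ~u)) -> ((u -> u) -> ~u)) = 1 -> 0 = 0
No assignment yields a value below 0, so this is the minimum.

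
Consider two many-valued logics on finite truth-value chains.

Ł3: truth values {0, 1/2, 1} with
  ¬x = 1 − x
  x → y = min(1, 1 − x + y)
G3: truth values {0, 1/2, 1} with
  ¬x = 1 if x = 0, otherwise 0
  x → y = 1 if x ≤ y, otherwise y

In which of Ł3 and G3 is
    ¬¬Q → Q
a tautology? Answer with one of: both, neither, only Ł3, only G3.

In Ł3: every assignment gives 1 — tautology.
In G3: at Q = 1/2 the value is 1/2 — not a tautology.

only Ł3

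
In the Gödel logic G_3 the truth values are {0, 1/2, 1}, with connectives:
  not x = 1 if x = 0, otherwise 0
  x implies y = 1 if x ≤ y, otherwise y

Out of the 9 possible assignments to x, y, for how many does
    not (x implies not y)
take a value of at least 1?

x = 0, y = 0 ↦ 0  <
x = 0, y = 1/2 ↦ 0  <
x = 0, y = 1 ↦ 0  <
x = 1/2, y = 0 ↦ 0  <
x = 1/2, y = 1/2 ↦ 1  ≥
x = 1/2, y = 1 ↦ 1  ≥
x = 1, y = 0 ↦ 0  <
x = 1, y = 1/2 ↦ 1  ≥
x = 1, y = 1 ↦ 1  ≥
So 4 of the 9 assignments meet the threshold.

4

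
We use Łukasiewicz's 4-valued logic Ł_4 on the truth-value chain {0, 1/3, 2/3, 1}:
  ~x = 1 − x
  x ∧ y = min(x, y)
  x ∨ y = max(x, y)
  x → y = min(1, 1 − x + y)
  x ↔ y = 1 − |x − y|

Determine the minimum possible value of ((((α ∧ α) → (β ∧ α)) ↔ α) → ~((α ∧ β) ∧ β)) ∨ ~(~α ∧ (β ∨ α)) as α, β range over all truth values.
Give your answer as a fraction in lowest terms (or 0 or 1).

Take α = 2/3, β = 1/3:
α ∧ α = 2/3 ∧ 2/3 = 2/3
β ∧ α = 1/3 ∧ 2/3 = 1/3
(α ∧ α) → (β ∧ α) = 2/3 → 1/3 = 2/3
((α ∧ α) → (β ∧ α)) ↔ α = 2/3 ↔ 2/3 = 1
α ∧ β = 2/3 ∧ 1/3 = 1/3
(α ∧ β) ∧ β = 1/3 ∧ 1/3 = 1/3
~((α ∧ β) ∧ β) = ~1/3 = 2/3
(((α ∧ α) → (β ∧ α)) ↔ α) → ~((α ∧ β) ∧ β) = 1 → 2/3 = 2/3
~α = ~2/3 = 1/3
β ∨ α = 1/3 ∨ 2/3 = 2/3
~α ∧ (β ∨ α) = 1/3 ∧ 2/3 = 1/3
~(~α ∧ (β ∨ α)) = ~1/3 = 2/3
((((α ∧ α) → (β ∧ α)) ↔ α) → ~((α ∧ β) ∧ β)) ∨ ~(~α ∧ (β ∨ α)) = 2/3 ∨ 2/3 = 2/3
No assignment yields a value below 2/3, so this is the minimum.

2/3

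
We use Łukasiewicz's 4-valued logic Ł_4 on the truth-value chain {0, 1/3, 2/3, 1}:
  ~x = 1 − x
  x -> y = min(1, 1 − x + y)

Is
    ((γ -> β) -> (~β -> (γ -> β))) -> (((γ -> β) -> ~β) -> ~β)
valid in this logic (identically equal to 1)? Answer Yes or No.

No

Counterexample: take β = 1/3, γ = 2/3.
γ -> β = 2/3 -> 1/3 = 2/3
~β = ~1/3 = 2/3
~β -> (γ -> β) = 2/3 -> 2/3 = 1
(γ -> β) -> (~β -> (γ -> β)) = 2/3 -> 1 = 1
γ -> β = 2/3 -> 1/3 = 2/3
~β = ~1/3 = 2/3
(γ -> β) -> ~β = 2/3 -> 2/3 = 1
~β = ~1/3 = 2/3
((γ -> β) -> ~β) -> ~β = 1 -> 2/3 = 2/3
((γ -> β) -> (~β -> (γ -> β))) -> (((γ -> β) -> ~β) -> ~β) = 1 -> 2/3 = 2/3
This gives 2/3 ≠ 1.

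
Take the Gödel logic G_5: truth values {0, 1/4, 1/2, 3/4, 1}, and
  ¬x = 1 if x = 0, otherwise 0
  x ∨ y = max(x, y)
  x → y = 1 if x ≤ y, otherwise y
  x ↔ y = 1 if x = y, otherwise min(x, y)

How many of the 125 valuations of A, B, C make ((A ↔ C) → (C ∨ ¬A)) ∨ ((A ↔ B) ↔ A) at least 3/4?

120

value 1: 116 assignments (counts)
value 3/4: 4 assignments (counts)
value 1/2: 3 assignments
value 1/4: 2 assignments
So 120 of the 125 assignments meet the threshold.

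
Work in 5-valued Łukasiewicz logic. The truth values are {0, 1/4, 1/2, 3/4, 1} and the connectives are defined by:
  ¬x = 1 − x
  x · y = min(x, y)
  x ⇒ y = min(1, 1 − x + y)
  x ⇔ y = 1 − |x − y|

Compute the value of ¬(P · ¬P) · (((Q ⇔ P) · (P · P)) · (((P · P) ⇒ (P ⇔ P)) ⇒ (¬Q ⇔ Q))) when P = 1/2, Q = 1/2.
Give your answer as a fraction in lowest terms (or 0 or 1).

1/2

¬P = ¬1/2 = 1/2
P · ¬P = 1/2 · 1/2 = 1/2
¬(P · ¬P) = ¬1/2 = 1/2
Q ⇔ P = 1/2 ⇔ 1/2 = 1
P · P = 1/2 · 1/2 = 1/2
(Q ⇔ P) · (P · P) = 1 · 1/2 = 1/2
P · P = 1/2 · 1/2 = 1/2
P ⇔ P = 1/2 ⇔ 1/2 = 1
(P · P) ⇒ (P ⇔ P) = 1/2 ⇒ 1 = 1
¬Q = ¬1/2 = 1/2
¬Q ⇔ Q = 1/2 ⇔ 1/2 = 1
((P · P) ⇒ (P ⇔ P)) ⇒ (¬Q ⇔ Q) = 1 ⇒ 1 = 1
((Q ⇔ P) · (P · P)) · (((P · P) ⇒ (P ⇔ P)) ⇒ (¬Q ⇔ Q)) = 1/2 · 1 = 1/2
¬(P · ¬P) · (((Q ⇔ P) · (P · P)) · (((P · P) ⇒ (P ⇔ P)) ⇒ (¬Q ⇔ Q))) = 1/2 · 1/2 = 1/2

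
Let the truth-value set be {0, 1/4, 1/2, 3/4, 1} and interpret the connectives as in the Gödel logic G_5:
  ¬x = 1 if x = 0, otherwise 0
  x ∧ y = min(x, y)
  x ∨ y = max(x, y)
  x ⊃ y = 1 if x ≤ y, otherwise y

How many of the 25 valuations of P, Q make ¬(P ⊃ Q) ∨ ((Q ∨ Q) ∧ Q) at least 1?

value 1: 9 assignments (counts)
value 3/4: 5 assignments
value 1/2: 5 assignments
value 1/4: 5 assignments
value 0: 1 assignment
So 9 of the 25 assignments meet the threshold.

9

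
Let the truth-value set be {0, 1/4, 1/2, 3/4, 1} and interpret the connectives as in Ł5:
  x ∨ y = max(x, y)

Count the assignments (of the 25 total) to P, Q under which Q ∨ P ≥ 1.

9

value 1: 9 assignments (counts)
value 3/4: 7 assignments
value 1/2: 5 assignments
value 1/4: 3 assignments
value 0: 1 assignment
So 9 of the 25 assignments meet the threshold.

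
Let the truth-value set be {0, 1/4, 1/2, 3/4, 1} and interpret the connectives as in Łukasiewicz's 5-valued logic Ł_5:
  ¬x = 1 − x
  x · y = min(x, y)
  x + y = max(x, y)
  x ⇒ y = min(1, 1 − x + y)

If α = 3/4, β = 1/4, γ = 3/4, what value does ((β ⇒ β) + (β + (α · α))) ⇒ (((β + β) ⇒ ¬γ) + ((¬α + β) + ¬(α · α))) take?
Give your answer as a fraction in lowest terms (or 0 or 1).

β ⇒ β = 1/4 ⇒ 1/4 = 1
α · α = 3/4 · 3/4 = 3/4
β + (α · α) = 1/4 + 3/4 = 3/4
(β ⇒ β) + (β + (α · α)) = 1 + 3/4 = 1
β + β = 1/4 + 1/4 = 1/4
¬γ = ¬3/4 = 1/4
(β + β) ⇒ ¬γ = 1/4 ⇒ 1/4 = 1
¬α = ¬3/4 = 1/4
¬α + β = 1/4 + 1/4 = 1/4
α · α = 3/4 · 3/4 = 3/4
¬(α · α) = ¬3/4 = 1/4
(¬α + β) + ¬(α · α) = 1/4 + 1/4 = 1/4
((β + β) ⇒ ¬γ) + ((¬α + β) + ¬(α · α)) = 1 + 1/4 = 1
((β ⇒ β) + (β + (α · α))) ⇒ (((β + β) ⇒ ¬γ) + ((¬α + β) + ¬(α · α))) = 1 ⇒ 1 = 1

1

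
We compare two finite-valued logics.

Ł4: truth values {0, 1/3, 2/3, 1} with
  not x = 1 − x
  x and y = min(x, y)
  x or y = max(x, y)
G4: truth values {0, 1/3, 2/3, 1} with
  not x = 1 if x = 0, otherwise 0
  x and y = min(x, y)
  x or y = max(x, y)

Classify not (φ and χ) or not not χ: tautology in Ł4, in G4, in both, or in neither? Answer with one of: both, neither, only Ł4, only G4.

In Ł4: at φ = 1/3, χ = 1/3 the value is 2/3 — not a tautology.
In G4: every assignment gives 1 — tautology.

only G4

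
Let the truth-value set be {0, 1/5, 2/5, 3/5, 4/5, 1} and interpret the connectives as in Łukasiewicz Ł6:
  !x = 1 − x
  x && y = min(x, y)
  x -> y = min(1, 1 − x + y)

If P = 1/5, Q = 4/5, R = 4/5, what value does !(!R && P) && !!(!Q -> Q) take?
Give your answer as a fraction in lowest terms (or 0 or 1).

!R = !4/5 = 1/5
!R && P = 1/5 && 1/5 = 1/5
!(!R && P) = !1/5 = 4/5
!Q = !4/5 = 1/5
!Q -> Q = 1/5 -> 4/5 = 1
!(!Q -> Q) = !1 = 0
!!(!Q -> Q) = !0 = 1
!(!R && P) && !!(!Q -> Q) = 4/5 && 1 = 4/5

4/5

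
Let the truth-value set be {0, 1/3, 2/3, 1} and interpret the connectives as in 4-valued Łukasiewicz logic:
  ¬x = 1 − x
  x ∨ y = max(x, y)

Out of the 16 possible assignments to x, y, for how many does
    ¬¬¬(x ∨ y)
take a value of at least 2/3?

4

x = 0, y = 0 ↦ 1  ≥
x = 0, y = 1/3 ↦ 2/3  ≥
x = 0, y = 2/3 ↦ 1/3  <
x = 0, y = 1 ↦ 0  <
x = 1/3, y = 0 ↦ 2/3  ≥
x = 1/3, y = 1/3 ↦ 2/3  ≥
x = 1/3, y = 2/3 ↦ 1/3  <
x = 1/3, y = 1 ↦ 0  <
x = 2/3, y = 0 ↦ 1/3  <
x = 2/3, y = 1/3 ↦ 1/3  <
x = 2/3, y = 2/3 ↦ 1/3  <
x = 2/3, y = 1 ↦ 0  <
x = 1, y = 0 ↦ 0  <
x = 1, y = 1/3 ↦ 0  <
x = 1, y = 2/3 ↦ 0  <
x = 1, y = 1 ↦ 0  <
So 4 of the 16 assignments meet the threshold.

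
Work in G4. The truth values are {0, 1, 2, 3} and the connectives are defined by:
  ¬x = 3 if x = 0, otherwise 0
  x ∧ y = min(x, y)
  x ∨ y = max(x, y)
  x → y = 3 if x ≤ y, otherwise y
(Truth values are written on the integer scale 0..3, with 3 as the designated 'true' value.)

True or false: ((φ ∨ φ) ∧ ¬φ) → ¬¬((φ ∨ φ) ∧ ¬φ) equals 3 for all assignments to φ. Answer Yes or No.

φ = 0 ↦ 3
φ = 1 ↦ 3
φ = 2 ↦ 3
φ = 3 ↦ 3
Every assignment gives a value ≥ 3.

Yes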